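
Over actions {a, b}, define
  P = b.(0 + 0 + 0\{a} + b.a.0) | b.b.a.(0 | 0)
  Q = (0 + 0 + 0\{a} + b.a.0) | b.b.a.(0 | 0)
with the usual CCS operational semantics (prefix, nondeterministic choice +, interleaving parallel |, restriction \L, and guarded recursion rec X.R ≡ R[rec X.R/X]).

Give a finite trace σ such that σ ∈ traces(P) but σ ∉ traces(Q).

Reachable graph of P (16 states):
  s0 = b.(0 + 0 + 0\{a} + b.a.0) | b.b.a.(0 | 0) :: —b→ s1, —b→ s2
  s1 = (0 + 0 + 0\{a} + b.a.0) | b.b.a.(0 | 0) :: —b→ s3, —b→ s4
  s2 = b.(0 + 0 + 0\{a} + b.a.0) | b.a.(0 | 0) :: —b→ s3, —b→ s5
  s3 = (0 + 0 + 0\{a} + b.a.0) | b.a.(0 | 0) :: —b→ s6, —b→ s7
  s4 = a.0 | b.b.a.(0 | 0) :: —a→ s8, —b→ s7
  s5 = b.(0 + 0 + 0\{a} + b.a.0) | a.(0 | 0) :: —a→ s9, —b→ s6
  s6 = (0 + 0 + 0\{a} + b.a.0) | a.(0 | 0) :: —a→ s10, —b→ s11
  s7 = a.0 | b.a.(0 | 0) :: —a→ s12, —b→ s11
  s8 = 0 | b.b.a.(0 | 0) :: —b→ s12
  s9 = b.(0 + 0 + 0\{a} + b.a.0) | (0 | 0) :: —b→ s10
  s10 = (0 + 0 + 0\{a} + b.a.0) | (0 | 0) :: —b→ s13
  s11 = a.0 | a.(0 | 0) :: —a→ s13, —a→ s14
  s12 = 0 | b.a.(0 | 0) :: —b→ s14
  s13 = a.0 | (0 | 0) :: —a→ s15
  s14 = 0 | a.(0 | 0) :: —a→ s15
  s15 = 0 | (0 | 0) :: ∅
Reachable graph of Q (12 states):
  t0 = (0 + 0 + 0\{a} + b.a.0) | b.b.a.(0 | 0) :: —b→ t1, —b→ t2
  t1 = (0 + 0 + 0\{a} + b.a.0) | b.a.(0 | 0) :: —b→ t3, —b→ t4
  t2 = a.0 | b.b.a.(0 | 0) :: —a→ t5, —b→ t4
  t3 = (0 + 0 + 0\{a} + b.a.0) | a.(0 | 0) :: —a→ t6, —b→ t7
  t4 = a.0 | b.a.(0 | 0) :: —a→ t8, —b→ t7
  t5 = 0 | b.b.a.(0 | 0) :: —b→ t8
  t6 = (0 + 0 + 0\{a} + b.a.0) | (0 | 0) :: —b→ t9
  t7 = a.0 | a.(0 | 0) :: —a→ t10, —a→ t9
  t8 = 0 | b.a.(0 | 0) :: —b→ t10
  t9 = a.0 | (0 | 0) :: —a→ t11
  t10 = 0 | a.(0 | 0) :: —a→ t11
  t11 = 0 | (0 | 0) :: ∅
Executing bbbb from P (initial set {s0}):
  [1] b ⇒ {s1, s2}
  [2] b ⇒ {s3, s4, s5}
  [3] b ⇒ {s6, s7}
  [4] b ⇒ {s11}
  P completes σ.
Executing bbbb from Q (initial set {t0}):
  [1] b ⇒ {t1, t2}
  [2] b ⇒ {t3, t4}
  [3] b ⇒ {t7}
  [4] b ⇒ ∅  — Q cannot continue

bbbb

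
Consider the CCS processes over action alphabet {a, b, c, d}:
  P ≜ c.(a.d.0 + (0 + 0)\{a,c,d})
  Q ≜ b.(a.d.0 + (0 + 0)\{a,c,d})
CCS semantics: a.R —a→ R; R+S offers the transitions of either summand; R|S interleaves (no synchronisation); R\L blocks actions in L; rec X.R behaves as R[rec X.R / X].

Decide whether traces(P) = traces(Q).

NO — witness ⟨c⟩

Reachable graph of P (4 states):
  m0 = c.(a.d.0 + (0 + 0)\{a,c,d}) ⊢ ··c··> m1
  m1 = a.d.0 + (0 + 0)\{a,c,d} ⊢ ··a··> m2
  m2 = d.0 ⊢ ··d··> m3
  m3 = 0 ⊢ (no moves)
Reachable graph of Q (4 states):
  n0 = b.(a.d.0 + (0 + 0)\{a,c,d}) ⊢ ··b··> n1
  n1 = a.d.0 + (0 + 0)\{a,c,d} ⊢ ··a··> n2
  n2 = d.0 ⊢ ··d··> n3
  n3 = 0 ⊢ (no moves)
Run σ = ⟨c⟩ on P: start {m0}
  step 1 (c): {m1}
  — P admits the full trace.
Run σ = ⟨c⟩ on Q: start {n0}
  step 1 (c): ∅ (Q stuck)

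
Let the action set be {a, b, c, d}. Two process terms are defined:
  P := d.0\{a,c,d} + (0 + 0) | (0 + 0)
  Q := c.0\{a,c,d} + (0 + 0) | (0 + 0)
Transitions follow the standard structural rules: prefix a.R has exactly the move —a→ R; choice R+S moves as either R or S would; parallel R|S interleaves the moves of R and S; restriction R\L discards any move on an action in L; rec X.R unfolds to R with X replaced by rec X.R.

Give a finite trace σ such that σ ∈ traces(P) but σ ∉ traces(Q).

P's transition system — 2 states:
  s0 = d.0\{a,c,d} + (0 + 0) | (0 + 0) → =d=> s1
  s1 = 0\{a,c,d} → (no moves)
Q's transition system — 2 states:
  t0 = c.0\{a,c,d} + (0 + 0) | (0 + 0) → =c=> t1
  t1 = 0\{a,c,d} → (no moves)
Run σ = ⟨d⟩ on P: start {s0}
  after d @ step 1: {s1}
  P completes σ.
Run σ = ⟨d⟩ on Q: start {t0}
  after d @ step 1: ∅  — Q cannot continue

d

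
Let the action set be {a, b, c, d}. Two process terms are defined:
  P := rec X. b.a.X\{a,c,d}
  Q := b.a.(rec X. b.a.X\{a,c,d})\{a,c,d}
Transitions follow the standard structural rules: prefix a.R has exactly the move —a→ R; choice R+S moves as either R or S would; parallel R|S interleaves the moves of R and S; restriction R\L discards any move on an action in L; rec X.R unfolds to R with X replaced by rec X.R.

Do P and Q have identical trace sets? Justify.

trace-equivalent

LTS(P): 4 reachable states
  u0 = rec X. b.a.X\{a,c,d} → ··b··> u1
  u1 = a.(rec X. b.a.X\{a,c,d})\{a,c,d} → ··a··> u2
  u2 = (rec X. b.a.X\{a,c,d})\{a,c,d} → ··b··> u3
  u3 = (a.(rec X. b.a.X\{a,c,d})\{a,c,d})\{a,c,d} → (no moves)
LTS(Q): 4 reachable states
  v0 = b.a.(rec X. b.a.X\{a,c,d})\{a,c,d} → ··b··> v1
  v1 = a.(rec X. b.a.X\{a,c,d})\{a,c,d} → ··a··> v2
  v2 = (rec X. b.a.X\{a,c,d})\{a,c,d} → ··b··> v3
  v3 = (a.(rec X. b.a.X\{a,c,d})\{a,c,d})\{a,c,d} → (no moves)
Bisimilarity quotient blocks:
  B0 = {u0, v0}
  B1 = {u1, v1}
  B2 = {u2, v2}
  B3 = {u3, v3}
u0 ∈ B0, v0 ∈ B0 → same block
Bisimilar ⇒ trace-equivalent.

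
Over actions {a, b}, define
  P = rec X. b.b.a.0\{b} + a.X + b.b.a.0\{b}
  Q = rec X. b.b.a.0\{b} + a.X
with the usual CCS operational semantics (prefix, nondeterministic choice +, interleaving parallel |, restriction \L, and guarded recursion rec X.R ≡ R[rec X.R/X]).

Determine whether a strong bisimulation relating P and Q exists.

P ~ Q

LTS(P): 4 reachable states
  m0 = rec X. b.b.a.0\{b} + a.X + b.b.a.0\{b} ⊢ ··a··> m0, ··b··> m1
  m1 = b.a.0\{b} ⊢ ··b··> m2
  m2 = a.0\{b} ⊢ ··a··> m3
  m3 = 0\{b} ⊢ ·
LTS(Q): 4 reachable states
  n0 = rec X. b.b.a.0\{b} + a.X ⊢ ··a··> n0, ··b··> n1
  n1 = b.a.0\{b} ⊢ ··b··> n2
  n2 = a.0\{b} ⊢ ··a··> n3
  n3 = 0\{b} ⊢ ·
Coarsest stable partition (strong bisimilarity classes):
  B0 = {m0, n0}
  B1 = {m1, n1}
  B2 = {m2, n2}
  B3 = {m3, n3}
m0 ∈ B0, n0 ∈ B0 → same block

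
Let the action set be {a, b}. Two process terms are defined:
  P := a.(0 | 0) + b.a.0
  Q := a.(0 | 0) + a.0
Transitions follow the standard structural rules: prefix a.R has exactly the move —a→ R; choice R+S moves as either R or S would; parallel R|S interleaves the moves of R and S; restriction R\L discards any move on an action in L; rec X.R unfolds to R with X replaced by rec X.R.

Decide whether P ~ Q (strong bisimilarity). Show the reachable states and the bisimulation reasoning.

LTS(P): 4 reachable states
  u0 = a.(0 | 0) + b.a.0 :: —a→ u1, —b→ u2
  u1 = 0 | 0 :: deadlocked
  u2 = a.0 :: —a→ u3
  u3 = 0 :: deadlocked
LTS(Q): 3 reachable states
  v0 = a.(0 | 0) + a.0 :: —a→ v1, —a→ v2
  v1 = 0 :: deadlocked
  v2 = 0 | 0 :: deadlocked
Coarsest stable partition (strong bisimilarity classes):
  B0 = {u0}
  B1 = {u1, u3, v1, v2}
  B2 = {u2, v0}
u0 ∈ B0, v0 ∈ B2 → different blocks

NO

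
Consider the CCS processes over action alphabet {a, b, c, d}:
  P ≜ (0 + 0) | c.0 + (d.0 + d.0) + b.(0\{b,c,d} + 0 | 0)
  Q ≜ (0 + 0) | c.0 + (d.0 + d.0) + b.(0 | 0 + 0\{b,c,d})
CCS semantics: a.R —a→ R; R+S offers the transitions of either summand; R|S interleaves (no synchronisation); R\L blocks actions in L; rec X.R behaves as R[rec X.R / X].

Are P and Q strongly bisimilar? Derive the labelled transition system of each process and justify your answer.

P's transition system — 4 states:
  m0 = (0 + 0) | c.0 + (d.0 + d.0) + b.(0\{b,c,d} + 0 | 0) | =b=> m1, =c=> m2, =d=> m3
  m1 = 0\{b,c,d} + 0 | 0 | stopped
  m2 = (0 + 0) | 0 | stopped
  m3 = 0 | stopped
Q's transition system — 4 states:
  n0 = (0 + 0) | c.0 + (d.0 + d.0) + b.(0 | 0 + 0\{b,c,d}) | =b=> n1, =c=> n2, =d=> n3
  n1 = 0 | 0 + 0\{b,c,d} | stopped
  n2 = (0 + 0) | 0 | stopped
  n3 = 0 | stopped
Coarsest stable partition (strong bisimilarity classes):
  B0 = {m0, n0}
  B1 = {m1, m2, m3, n1, n2, n3}
m0 ∈ B0, n0 ∈ B0 → same block

YES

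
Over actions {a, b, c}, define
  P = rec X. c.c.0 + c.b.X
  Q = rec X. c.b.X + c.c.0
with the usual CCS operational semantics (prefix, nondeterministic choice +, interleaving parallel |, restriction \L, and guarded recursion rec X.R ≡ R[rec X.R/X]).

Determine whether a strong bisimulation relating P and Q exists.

Reachable graph of P (4 states):
  u0 = rec X. c.c.0 + c.b.X | =c=> u1, =c=> u2
  u1 = b.(rec X. c.c.0 + c.b.X) | =b=> u0
  u2 = c.0 | =c=> u3
  u3 = 0 | stopped
Reachable graph of Q (4 states):
  v0 = rec X. c.b.X + c.c.0 | =c=> v1, =c=> v2
  v1 = b.(rec X. c.b.X + c.c.0) | =b=> v0
  v2 = c.0 | =c=> v3
  v3 = 0 | stopped
Bisimilarity quotient blocks:
  B0 = {u0, v0}
  B1 = {u2, v2}
  B2 = {u3, v3}
  B3 = {u1, v1}
u0 ∈ B0, v0 ∈ B0 → same block

bisimilar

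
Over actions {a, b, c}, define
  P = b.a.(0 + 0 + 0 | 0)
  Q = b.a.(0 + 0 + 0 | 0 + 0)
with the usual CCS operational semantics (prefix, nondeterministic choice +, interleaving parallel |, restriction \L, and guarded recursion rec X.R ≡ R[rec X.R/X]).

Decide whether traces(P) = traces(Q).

traces(P) = traces(Q)

Reachable graph of P (3 states):
  u0 = b.a.(0 + 0 + 0 | 0) → -b-> u1
  u1 = a.(0 + 0 + 0 | 0) → -a-> u2
  u2 = 0 + 0 + 0 | 0 → (no moves)
Reachable graph of Q (3 states):
  v0 = b.a.(0 + 0 + 0 | 0 + 0) → -b-> v1
  v1 = a.(0 + 0 + 0 | 0 + 0) → -a-> v2
  v2 = 0 + 0 + 0 | 0 + 0 → (no moves)
Partition-refinement fixed point:
  B0 = {u0, v0}
  B1 = {u1, v1}
  B2 = {u2, v2}
u0 ∈ B0, v0 ∈ B0 → same block
Bisimilar ⇒ trace-equivalent.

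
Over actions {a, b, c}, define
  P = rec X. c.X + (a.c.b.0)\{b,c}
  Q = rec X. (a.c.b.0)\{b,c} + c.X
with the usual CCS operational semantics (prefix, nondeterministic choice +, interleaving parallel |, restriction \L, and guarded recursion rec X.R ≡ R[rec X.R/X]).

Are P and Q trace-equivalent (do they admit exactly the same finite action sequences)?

LTS(P): 2 reachable states
  u0 = rec X. c.X + (a.c.b.0)\{b,c} | -a-> u1, -c-> u0
  u1 = (c.b.0)\{b,c} | ·
LTS(Q): 2 reachable states
  v0 = rec X. (a.c.b.0)\{b,c} + c.X | -a-> v1, -c-> v0
  v1 = (c.b.0)\{b,c} | ·
Bisimilarity quotient blocks:
  B0 = {u0, v0}
  B1 = {u1, v1}
u0 ∈ B0, v0 ∈ B0 → same block
Bisimilar ⇒ trace-equivalent.

trace-equivalent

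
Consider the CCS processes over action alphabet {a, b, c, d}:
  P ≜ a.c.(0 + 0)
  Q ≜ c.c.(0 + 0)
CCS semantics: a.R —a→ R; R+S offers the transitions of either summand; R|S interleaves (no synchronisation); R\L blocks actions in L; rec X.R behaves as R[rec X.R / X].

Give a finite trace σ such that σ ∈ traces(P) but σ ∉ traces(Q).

a

Reachable graph of P (3 states):
  s0 = a.c.(0 + 0) → --a--▸ s1
  s1 = c.(0 + 0) → --c--▸ s2
  s2 = 0 + 0 → (no moves)
Reachable graph of Q (3 states):
  t0 = c.c.(0 + 0) → --c--▸ t1
  t1 = c.(0 + 0) → --c--▸ t2
  t2 = 0 + 0 → (no moves)
Run σ = ⟨a⟩ on P: start {s0}
  [1] a ⇒ {s1}
  P completes σ.
Run σ = ⟨a⟩ on Q: start {t0}
  [1] a ⇒ ∅ (Q stuck)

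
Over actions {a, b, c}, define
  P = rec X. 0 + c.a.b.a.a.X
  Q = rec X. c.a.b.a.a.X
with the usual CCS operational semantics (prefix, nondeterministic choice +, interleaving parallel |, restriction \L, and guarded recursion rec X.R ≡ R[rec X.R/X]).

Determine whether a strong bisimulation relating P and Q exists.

P ~ Q

P's transition system — 5 states:
  u0 = rec X. 0 + c.a.b.a.a.X ⊢ --c--▸ u1
  u1 = a.b.a.a.(rec X. 0 + c.a.b.a.a.X) ⊢ --a--▸ u2
  u2 = b.a.a.(rec X. 0 + c.a.b.a.a.X) ⊢ --b--▸ u3
  u3 = a.a.(rec X. 0 + c.a.b.a.a.X) ⊢ --a--▸ u4
  u4 = a.(rec X. 0 + c.a.b.a.a.X) ⊢ --a--▸ u0
Q's transition system — 5 states:
  v0 = rec X. c.a.b.a.a.X ⊢ --c--▸ v1
  v1 = a.b.a.a.(rec X. c.a.b.a.a.X) ⊢ --a--▸ v2
  v2 = b.a.a.(rec X. c.a.b.a.a.X) ⊢ --b--▸ v3
  v3 = a.a.(rec X. c.a.b.a.a.X) ⊢ --a--▸ v4
  v4 = a.(rec X. c.a.b.a.a.X) ⊢ --a--▸ v0
Coarsest stable partition (strong bisimilarity classes):
  B0 = {u0, v0}
  B1 = {u1, v1}
  B2 = {u2, v2}
  B3 = {u3, v3}
  B4 = {u4, v4}
u0 ∈ B0, v0 ∈ B0 → same block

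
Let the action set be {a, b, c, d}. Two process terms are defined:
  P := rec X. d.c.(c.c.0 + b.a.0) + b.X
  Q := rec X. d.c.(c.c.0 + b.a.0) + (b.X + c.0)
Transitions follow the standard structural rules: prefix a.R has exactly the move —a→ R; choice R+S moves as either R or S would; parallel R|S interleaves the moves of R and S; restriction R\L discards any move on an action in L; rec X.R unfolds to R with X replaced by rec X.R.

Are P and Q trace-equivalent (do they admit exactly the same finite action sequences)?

Reachable graph of P (6 states):
  s0 = rec X. d.c.(c.c.0 + b.a.0) + b.X ⊢ ··b··> s0, ··d··> s1
  s1 = c.(c.c.0 + b.a.0) ⊢ ··c··> s2
  s2 = c.c.0 + b.a.0 ⊢ ··b··> s3, ··c··> s4
  s3 = a.0 ⊢ ··a··> s5
  s4 = c.0 ⊢ ··c··> s5
  s5 = 0 ⊢ ∅
Reachable graph of Q (6 states):
  t0 = rec X. d.c.(c.c.0 + b.a.0) + (b.X + c.0) ⊢ ··b··> t0, ··c··> t1, ··d··> t2
  t1 = 0 ⊢ ∅
  t2 = c.(c.c.0 + b.a.0) ⊢ ··c··> t3
  t3 = c.c.0 + b.a.0 ⊢ ··b··> t4, ··c··> t5
  t4 = a.0 ⊢ ··a··> t1
  t5 = c.0 ⊢ ··c··> t1
Executing c from Q (initial set {t0}):
  [1] c ⇒ {t1}
  — Q admits the full trace.
Executing c from P (initial set {s0}):
  [1] c ⇒ ∅ (P stuck)

traces(P) ≠ traces(Q) — witness ⟨c⟩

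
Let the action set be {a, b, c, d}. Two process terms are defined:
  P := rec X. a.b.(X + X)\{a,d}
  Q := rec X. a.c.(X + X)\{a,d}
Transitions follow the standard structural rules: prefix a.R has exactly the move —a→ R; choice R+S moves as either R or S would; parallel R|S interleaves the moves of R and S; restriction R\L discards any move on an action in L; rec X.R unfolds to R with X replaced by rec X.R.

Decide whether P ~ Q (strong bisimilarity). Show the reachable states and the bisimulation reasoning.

Reachable graph of P (3 states):
  p0 = rec X. a.b.(X + X)\{a,d} ⊢ ··a··> p1
  p1 = b.((rec X. a.b.(X + X)\{a,d}) + (rec X. a.b.(X + X)\{a,d}))\{a,d} ⊢ ··b··> p2
  p2 = ((rec X. a.b.(X + X)\{a,d}) + (rec X. a.b.(X + X)\{a,d}))\{a,d} ⊢ (no moves)
Reachable graph of Q (3 states):
  q0 = rec X. a.c.(X + X)\{a,d} ⊢ ··a··> q1
  q1 = c.((rec X. a.c.(X + X)\{a,d}) + (rec X. a.c.(X + X)\{a,d}))\{a,d} ⊢ ··c··> q2
  q2 = ((rec X. a.c.(X + X)\{a,d}) + (rec X. a.c.(X + X)\{a,d}))\{a,d} ⊢ (no moves)
Bisimilarity quotient blocks:
  B0 = {p0}
  B1 = {p1}
  B2 = {p2, q2}
  B3 = {q0}
  B4 = {q1}
p0 ∈ B0, q0 ∈ B3 → different blocks

not bisimilar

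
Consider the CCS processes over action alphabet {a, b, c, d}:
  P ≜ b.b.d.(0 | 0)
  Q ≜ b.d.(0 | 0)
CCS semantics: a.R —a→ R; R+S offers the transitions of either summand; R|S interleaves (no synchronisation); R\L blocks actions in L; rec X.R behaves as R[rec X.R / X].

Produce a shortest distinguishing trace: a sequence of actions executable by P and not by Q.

LTS(P): 4 reachable states
  u0 = b.b.d.(0 | 0) ⊢ —b→ u1
  u1 = b.d.(0 | 0) ⊢ —b→ u2
  u2 = d.(0 | 0) ⊢ —d→ u3
  u3 = 0 | 0 ⊢ ·
LTS(Q): 3 reachable states
  v0 = b.d.(0 | 0) ⊢ —b→ v1
  v1 = d.(0 | 0) ⊢ —d→ v2
  v2 = 0 | 0 ⊢ ·
Executing bb from P (initial set {u0}):
  after b @ step 1: {u1}
  after b @ step 2: {u2}
  ✓ P
Executing bb from Q (initial set {v0}):
  after b @ step 1: {v1}
  after b @ step 2: no successor for Q

bb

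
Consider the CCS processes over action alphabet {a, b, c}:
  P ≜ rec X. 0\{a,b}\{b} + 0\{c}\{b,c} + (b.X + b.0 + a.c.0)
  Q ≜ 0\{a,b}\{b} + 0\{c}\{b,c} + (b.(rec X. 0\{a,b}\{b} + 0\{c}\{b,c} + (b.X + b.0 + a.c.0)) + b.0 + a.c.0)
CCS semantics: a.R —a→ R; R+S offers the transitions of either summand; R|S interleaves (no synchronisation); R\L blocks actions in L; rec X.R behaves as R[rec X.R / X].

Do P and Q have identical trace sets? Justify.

traces(P) = traces(Q)

Reachable graph of P (3 states):
  u0 = rec X. 0\{a,b}\{b} + 0\{c}\{b,c} + (b.X + b.0 + a.c.0) has moves --a--▸ u1, --b--▸ u0, --b--▸ u2
  u1 = c.0 has moves --c--▸ u2
  u2 = 0 has moves ∅
Reachable graph of Q (4 states):
  v0 = 0\{a,b}\{b} + 0\{c}\{b,c} + (b.(rec X. 0\{a,b}\{b} + 0\{c}\{b,c} + (b.X + b.0 + a.c.0)) + b.0 + a.c.0) has moves --a--▸ v1, --b--▸ v2, --b--▸ v3
  v1 = c.0 has moves --c--▸ v2
  v2 = 0 has moves ∅
  v3 = rec X. 0\{a,b}\{b} + 0\{c}\{b,c} + (b.X + b.0 + a.c.0) has moves --a--▸ v1, --b--▸ v2, --b--▸ v3
Bisimilarity quotient blocks:
  B0 = {u0, v0, v3}
  B1 = {u2, v2}
  B2 = {u1, v1}
u0 ∈ B0, v0 ∈ B0 → same block
Bisimilar ⇒ trace-equivalent.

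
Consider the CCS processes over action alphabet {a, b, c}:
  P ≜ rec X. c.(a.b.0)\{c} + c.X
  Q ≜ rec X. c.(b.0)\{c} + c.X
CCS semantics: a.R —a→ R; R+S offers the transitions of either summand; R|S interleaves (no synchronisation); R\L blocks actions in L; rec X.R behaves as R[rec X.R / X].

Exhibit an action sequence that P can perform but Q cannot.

Reachable graph of P (4 states):
  m0 = rec X. c.(a.b.0)\{c} + c.X ⊢ ··c··> m0, ··c··> m1
  m1 = (a.b.0)\{c} ⊢ ··a··> m2
  m2 = (b.0)\{c} ⊢ ··b··> m3
  m3 = 0\{c} ⊢ ∅
Reachable graph of Q (3 states):
  n0 = rec X. c.(b.0)\{c} + c.X ⊢ ··c··> n0, ··c··> n1
  n1 = (b.0)\{c} ⊢ ··b··> n2
  n2 = 0\{c} ⊢ ∅
Executing ca from P (initial set {m0}):
  step 1 (c): {m0, m1}
  step 2 (a): {m2}
  — P admits the full trace.
Executing ca from Q (initial set {n0}):
  step 1 (c): {n0, n1}
  step 2 (a): no successor for Q

ca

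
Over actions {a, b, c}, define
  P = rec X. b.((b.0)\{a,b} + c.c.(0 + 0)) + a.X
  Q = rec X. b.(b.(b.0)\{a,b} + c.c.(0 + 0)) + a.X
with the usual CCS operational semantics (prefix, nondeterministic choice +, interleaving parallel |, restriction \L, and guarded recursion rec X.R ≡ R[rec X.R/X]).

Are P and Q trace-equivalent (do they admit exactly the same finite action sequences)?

Reachable graph of P (4 states):
  s0 = rec X. b.((b.0)\{a,b} + c.c.(0 + 0)) + a.X | —a→ s0, —b→ s1
  s1 = (b.0)\{a,b} + c.c.(0 + 0) | —c→ s2
  s2 = c.(0 + 0) | —c→ s3
  s3 = 0 + 0 | (no moves)
Reachable graph of Q (5 states):
  t0 = rec X. b.(b.(b.0)\{a,b} + c.c.(0 + 0)) + a.X | —a→ t0, —b→ t1
  t1 = b.(b.0)\{a,b} + c.c.(0 + 0) | —b→ t2, —c→ t3
  t2 = (b.0)\{a,b} | (no moves)
  t3 = c.(0 + 0) | —c→ t4
  t4 = 0 + 0 | (no moves)
Run σ = ⟨bb⟩ on Q: start {t0}
  after b @ step 1: {t1}
  after b @ step 2: {t2}
  — Q admits the full trace.
Run σ = ⟨bb⟩ on P: start {s0}
  after b @ step 1: {s1}
  after b @ step 2: ∅ (P stuck)

trace-distinct — witness ⟨bb⟩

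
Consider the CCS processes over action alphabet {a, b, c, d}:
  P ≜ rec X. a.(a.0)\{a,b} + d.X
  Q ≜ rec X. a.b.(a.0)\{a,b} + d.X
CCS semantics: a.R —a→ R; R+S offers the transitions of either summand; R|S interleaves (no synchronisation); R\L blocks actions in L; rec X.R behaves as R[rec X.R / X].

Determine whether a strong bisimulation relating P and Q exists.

not bisimilar

Reachable graph of P (2 states):
  s0 = rec X. a.(a.0)\{a,b} + d.X :: =a=> s1, =d=> s0
  s1 = (a.0)\{a,b} :: deadlocked
Reachable graph of Q (3 states):
  t0 = rec X. a.b.(a.0)\{a,b} + d.X :: =a=> t1, =d=> t0
  t1 = b.(a.0)\{a,b} :: =b=> t2
  t2 = (a.0)\{a,b} :: deadlocked
Coarsest stable partition (strong bisimilarity classes):
  B0 = {s0}
  B1 = {s1, t2}
  B2 = {t0}
  B3 = {t1}
s0 ∈ B0, t0 ∈ B2 → different blocks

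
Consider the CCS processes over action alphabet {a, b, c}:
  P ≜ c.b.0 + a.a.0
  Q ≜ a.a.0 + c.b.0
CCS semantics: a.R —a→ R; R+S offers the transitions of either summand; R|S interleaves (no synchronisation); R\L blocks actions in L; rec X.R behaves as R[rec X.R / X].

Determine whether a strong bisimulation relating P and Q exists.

YES

P's transition system — 4 states:
  s0 = c.b.0 + a.a.0 ⊢ =a=> s1, =c=> s2
  s1 = a.0 ⊢ =a=> s3
  s2 = b.0 ⊢ =b=> s3
  s3 = 0 ⊢ deadlocked
Q's transition system — 4 states:
  t0 = a.a.0 + c.b.0 ⊢ =a=> t1, =c=> t2
  t1 = a.0 ⊢ =a=> t3
  t2 = b.0 ⊢ =b=> t3
  t3 = 0 ⊢ deadlocked
Partition-refinement fixed point:
  B0 = {s0, t0}
  B1 = {s1, t1}
  B2 = {s3, t3}
  B3 = {s2, t2}
s0 ∈ B0, t0 ∈ B0 → same block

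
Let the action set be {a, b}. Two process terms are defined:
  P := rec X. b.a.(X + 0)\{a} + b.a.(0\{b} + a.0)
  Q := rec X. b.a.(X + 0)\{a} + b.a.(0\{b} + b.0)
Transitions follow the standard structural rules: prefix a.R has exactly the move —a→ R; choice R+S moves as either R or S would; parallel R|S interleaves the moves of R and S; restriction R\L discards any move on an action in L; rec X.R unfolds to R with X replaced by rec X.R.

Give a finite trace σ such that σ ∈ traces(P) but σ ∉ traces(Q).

baa

LTS(P): 8 reachable states
  s0 = rec X. b.a.(X + 0)\{a} + b.a.(0\{b} + a.0) | --b--▸ s1, --b--▸ s2
  s1 = a.((rec X. b.a.(X + 0)\{a} + b.a.(0\{b} + a.0)) + 0)\{a} | --a--▸ s3
  s2 = a.(0\{b} + a.0) | --a--▸ s4
  s3 = ((rec X. b.a.(X + 0)\{a} + b.a.(0\{b} + a.0)) + 0)\{a} | --b--▸ s5, --b--▸ s6
  s4 = 0\{b} + a.0 | --a--▸ s7
  s5 = (a.((rec X. b.a.(X + 0)\{a} + b.a.(0\{b} + a.0)) + 0)\{a})\{a} | ·
  s6 = (a.(0\{b} + a.0))\{a} | ·
  s7 = 0 | ·
LTS(Q): 8 reachable states
  t0 = rec X. b.a.(X + 0)\{a} + b.a.(0\{b} + b.0) | --b--▸ t1, --b--▸ t2
  t1 = a.((rec X. b.a.(X + 0)\{a} + b.a.(0\{b} + b.0)) + 0)\{a} | --a--▸ t3
  t2 = a.(0\{b} + b.0) | --a--▸ t4
  t3 = ((rec X. b.a.(X + 0)\{a} + b.a.(0\{b} + b.0)) + 0)\{a} | --b--▸ t5, --b--▸ t6
  t4 = 0\{b} + b.0 | --b--▸ t7
  t5 = (a.((rec X. b.a.(X + 0)\{a} + b.a.(0\{b} + b.0)) + 0)\{a})\{a} | ·
  t6 = (a.(0\{b} + b.0))\{a} | ·
  t7 = 0 | ·
Run σ = ⟨baa⟩ on P: start {s0}
  [1] b ⇒ {s1, s2}
  [2] a ⇒ {s3, s4}
  [3] a ⇒ {s7}
  — P admits the full trace.
Run σ = ⟨baa⟩ on Q: start {t0}
  [1] b ⇒ {t1, t2}
  [2] a ⇒ {t3, t4}
  [3] a ⇒ ∅  — Q cannot continue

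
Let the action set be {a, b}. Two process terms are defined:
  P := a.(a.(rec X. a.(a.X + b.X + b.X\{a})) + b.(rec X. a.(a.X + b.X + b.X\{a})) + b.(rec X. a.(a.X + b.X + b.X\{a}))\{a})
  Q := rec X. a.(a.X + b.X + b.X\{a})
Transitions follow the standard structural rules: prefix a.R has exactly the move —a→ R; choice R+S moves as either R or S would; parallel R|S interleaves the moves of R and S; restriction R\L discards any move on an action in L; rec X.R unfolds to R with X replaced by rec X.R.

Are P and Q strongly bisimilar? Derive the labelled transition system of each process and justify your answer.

P's transition system — 4 states:
  s0 = a.(a.(rec X. a.(a.X + b.X + b.X\{a})) + b.(rec X. a.(a.X + b.X + b.X\{a})) + b.(rec X. a.(a.X + b.X + b.X\{a}))\{a}) | --a--▸ s1
  s1 = a.(rec X. a.(a.X + b.X + b.X\{a})) + b.(rec X. a.(a.X + b.X + b.X\{a})) + b.(rec X. a.(a.X + b.X + b.X\{a}))\{a} | --a--▸ s2, --b--▸ s2, --b--▸ s3
  s2 = rec X. a.(a.X + b.X + b.X\{a}) | --a--▸ s1
  s3 = (rec X. a.(a.X + b.X + b.X\{a}))\{a} | (no moves)
Q's transition system — 3 states:
  t0 = rec X. a.(a.X + b.X + b.X\{a}) | --a--▸ t1
  t1 = a.(rec X. a.(a.X + b.X + b.X\{a})) + b.(rec X. a.(a.X + b.X + b.X\{a})) + b.(rec X. a.(a.X + b.X + b.X\{a}))\{a} | --a--▸ t0, --b--▸ t0, --b--▸ t2
  t2 = (rec X. a.(a.X + b.X + b.X\{a}))\{a} | (no moves)
Bisimilarity quotient blocks:
  B0 = {s0, s2, t0}
  B1 = {s1, t1}
  B2 = {s3, t2}
s0 ∈ B0, t0 ∈ B0 → same block

bisimilar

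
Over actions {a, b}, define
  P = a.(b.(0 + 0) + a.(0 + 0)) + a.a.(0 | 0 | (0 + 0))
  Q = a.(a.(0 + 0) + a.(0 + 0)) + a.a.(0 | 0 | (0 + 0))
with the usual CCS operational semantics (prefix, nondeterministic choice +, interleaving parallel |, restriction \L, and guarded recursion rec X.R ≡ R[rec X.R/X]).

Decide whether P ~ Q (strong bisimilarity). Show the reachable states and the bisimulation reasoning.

P's transition system — 5 states:
  p0 = a.(b.(0 + 0) + a.(0 + 0)) + a.a.(0 | 0 | (0 + 0)) has moves =a=> p1, =a=> p2
  p1 = a.(0 | 0 | (0 + 0)) has moves =a=> p3
  p2 = b.(0 + 0) + a.(0 + 0) has moves =a=> p4, =b=> p4
  p3 = 0 | 0 | (0 + 0) has moves deadlocked
  p4 = 0 + 0 has moves deadlocked
Q's transition system — 5 states:
  q0 = a.(a.(0 + 0) + a.(0 + 0)) + a.a.(0 | 0 | (0 + 0)) has moves =a=> q1, =a=> q2
  q1 = a.(0 + 0) + a.(0 + 0) has moves =a=> q3
  q2 = a.(0 | 0 | (0 + 0)) has moves =a=> q4
  q3 = 0 + 0 has moves deadlocked
  q4 = 0 | 0 | (0 + 0) has moves deadlocked
Partition-refinement fixed point:
  B0 = {p0}
  B1 = {p2}
  B2 = {p3, p4, q3, q4}
  B3 = {p1, q1, q2}
  B4 = {q0}
p0 ∈ B0, q0 ∈ B4 → different blocks

not bisimilar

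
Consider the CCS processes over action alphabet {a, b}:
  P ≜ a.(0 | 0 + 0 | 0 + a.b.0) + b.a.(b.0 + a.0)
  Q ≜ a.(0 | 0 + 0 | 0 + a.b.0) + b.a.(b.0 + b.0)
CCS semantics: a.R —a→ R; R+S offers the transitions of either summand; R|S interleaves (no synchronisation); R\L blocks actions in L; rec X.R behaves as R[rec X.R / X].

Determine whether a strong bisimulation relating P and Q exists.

Reachable graph of P (6 states):
  u0 = a.(0 | 0 + 0 | 0 + a.b.0) + b.a.(b.0 + a.0) has moves -a-> u1, -b-> u2
  u1 = 0 | 0 + 0 | 0 + a.b.0 has moves -a-> u3
  u2 = a.(b.0 + a.0) has moves -a-> u4
  u3 = b.0 has moves -b-> u5
  u4 = b.0 + a.0 has moves -a-> u5, -b-> u5
  u5 = 0 has moves stopped
Reachable graph of Q (6 states):
  v0 = a.(0 | 0 + 0 | 0 + a.b.0) + b.a.(b.0 + b.0) has moves -a-> v1, -b-> v2
  v1 = 0 | 0 + 0 | 0 + a.b.0 has moves -a-> v3
  v2 = a.(b.0 + b.0) has moves -a-> v4
  v3 = b.0 has moves -b-> v5
  v4 = b.0 + b.0 has moves -b-> v5
  v5 = 0 has moves stopped
Coarsest stable partition (strong bisimilarity classes):
  B0 = {u0}
  B1 = {u1, v1, v2}
  B2 = {u3, v3, v4}
  B3 = {u5, v5}
  B4 = {u2}
  B5 = {u4}
  B6 = {v0}
u0 ∈ B0, v0 ∈ B6 → different blocks

NO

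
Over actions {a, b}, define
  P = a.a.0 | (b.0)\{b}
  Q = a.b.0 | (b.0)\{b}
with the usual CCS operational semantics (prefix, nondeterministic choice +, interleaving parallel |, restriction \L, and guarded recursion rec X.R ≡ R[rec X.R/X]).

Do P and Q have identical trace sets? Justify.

traces(P) ≠ traces(Q) — witness ⟨aa⟩

Reachable graph of P (3 states):
  m0 = a.a.0 | (b.0)\{b} :: =a=> m1
  m1 = a.0 | (b.0)\{b} :: =a=> m2
  m2 = 0 | (b.0)\{b} :: ·
Reachable graph of Q (3 states):
  n0 = a.b.0 | (b.0)\{b} :: =a=> n1
  n1 = b.0 | (b.0)\{b} :: =b=> n2
  n2 = 0 | (b.0)\{b} :: ·
Run σ = ⟨aa⟩ on P: start {m0}
  step 1 (a): {m1}
  step 2 (a): {m2}
  — P admits the full trace.
Run σ = ⟨aa⟩ on Q: start {n0}
  step 1 (a): {n1}
  step 2 (a): ∅ (Q stuck)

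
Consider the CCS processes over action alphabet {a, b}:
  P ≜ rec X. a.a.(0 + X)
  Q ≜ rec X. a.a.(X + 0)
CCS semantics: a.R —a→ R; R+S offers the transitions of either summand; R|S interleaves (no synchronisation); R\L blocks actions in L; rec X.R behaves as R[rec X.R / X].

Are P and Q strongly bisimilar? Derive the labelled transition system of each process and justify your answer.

LTS(P): 3 reachable states
  u0 = rec X. a.a.(0 + X) | ··a··> u1
  u1 = a.(0 + (rec X. a.a.(0 + X))) | ··a··> u2
  u2 = 0 + (rec X. a.a.(0 + X)) | ··a··> u1
LTS(Q): 3 reachable states
  v0 = rec X. a.a.(X + 0) | ··a··> v1
  v1 = a.((rec X. a.a.(X + 0)) + 0) | ··a··> v2
  v2 = (rec X. a.a.(X + 0)) + 0 | ··a··> v1
Bisimilarity quotient blocks:
  B0 = {u0, u1, u2, v0, v1, v2}
u0 ∈ B0, v0 ∈ B0 → same block

P ~ Q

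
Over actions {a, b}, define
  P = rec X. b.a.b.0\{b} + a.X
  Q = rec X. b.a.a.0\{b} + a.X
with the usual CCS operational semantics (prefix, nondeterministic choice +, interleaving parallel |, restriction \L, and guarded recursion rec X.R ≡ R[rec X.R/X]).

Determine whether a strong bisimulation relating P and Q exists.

LTS(P): 4 reachable states
  s0 = rec X. b.a.b.0\{b} + a.X ⊢ -a-> s0, -b-> s1
  s1 = a.b.0\{b} ⊢ -a-> s2
  s2 = b.0\{b} ⊢ -b-> s3
  s3 = 0\{b} ⊢ stopped
LTS(Q): 4 reachable states
  t0 = rec X. b.a.a.0\{b} + a.X ⊢ -a-> t0, -b-> t1
  t1 = a.a.0\{b} ⊢ -a-> t2
  t2 = a.0\{b} ⊢ -a-> t3
  t3 = 0\{b} ⊢ stopped
Bisimilarity quotient blocks:
  B0 = {s0}
  B1 = {s1}
  B2 = {s2}
  B3 = {s3, t3}
  B4 = {t0}
  B5 = {t1}
  B6 = {t2}
s0 ∈ B0, t0 ∈ B4 → different blocks

not bisimilar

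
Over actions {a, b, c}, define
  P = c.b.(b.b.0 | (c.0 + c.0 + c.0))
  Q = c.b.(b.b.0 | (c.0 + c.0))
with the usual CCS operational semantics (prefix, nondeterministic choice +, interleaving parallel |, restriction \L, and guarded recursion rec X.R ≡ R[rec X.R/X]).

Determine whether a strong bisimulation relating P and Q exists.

P's transition system — 8 states:
  m0 = c.b.(b.b.0 | (c.0 + c.0 + c.0)) :: -c-> m1
  m1 = b.(b.b.0 | (c.0 + c.0 + c.0)) :: -b-> m2
  m2 = b.b.0 | (c.0 + c.0 + c.0) :: -b-> m3, -c-> m4
  m3 = b.0 | (c.0 + c.0 + c.0) :: -b-> m5, -c-> m6
  m4 = b.b.0 | 0 :: -b-> m6
  m5 = 0 | (c.0 + c.0 + c.0) :: -c-> m7
  m6 = b.0 | 0 :: -b-> m7
  m7 = 0 | 0 :: (no moves)
Q's transition system — 8 states:
  n0 = c.b.(b.b.0 | (c.0 + c.0)) :: -c-> n1
  n1 = b.(b.b.0 | (c.0 + c.0)) :: -b-> n2
  n2 = b.b.0 | (c.0 + c.0) :: -b-> n3, -c-> n4
  n3 = b.0 | (c.0 + c.0) :: -b-> n5, -c-> n6
  n4 = b.b.0 | 0 :: -b-> n6
  n5 = 0 | (c.0 + c.0) :: -c-> n7
  n6 = b.0 | 0 :: -b-> n7
  n7 = 0 | 0 :: (no moves)
Partition-refinement fixed point:
  B0 = {m0, n0}
  B1 = {m1, n1}
  B2 = {m2, n2}
  B3 = {m4, n4}
  B4 = {m6, n6}
  B5 = {m7, n7}
  B6 = {m3, n3}
  B7 = {m5, n5}
m0 ∈ B0, n0 ∈ B0 → same block

YES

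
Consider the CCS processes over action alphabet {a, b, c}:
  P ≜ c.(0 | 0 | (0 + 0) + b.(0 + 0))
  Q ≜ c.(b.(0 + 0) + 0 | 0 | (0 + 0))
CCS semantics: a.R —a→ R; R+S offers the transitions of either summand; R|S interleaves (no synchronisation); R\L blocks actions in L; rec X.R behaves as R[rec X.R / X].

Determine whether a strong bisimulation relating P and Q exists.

Reachable graph of P (3 states):
  p0 = c.(0 | 0 | (0 + 0) + b.(0 + 0)) has moves ··c··> p1
  p1 = 0 | 0 | (0 + 0) + b.(0 + 0) has moves ··b··> p2
  p2 = 0 + 0 has moves deadlocked
Reachable graph of Q (3 states):
  q0 = c.(b.(0 + 0) + 0 | 0 | (0 + 0)) has moves ··c··> q1
  q1 = b.(0 + 0) + 0 | 0 | (0 + 0) has moves ··b··> q2
  q2 = 0 + 0 has moves deadlocked
Bisimilarity quotient blocks:
  B0 = {p0, q0}
  B1 = {p1, q1}
  B2 = {p2, q2}
p0 ∈ B0, q0 ∈ B0 → same block

YES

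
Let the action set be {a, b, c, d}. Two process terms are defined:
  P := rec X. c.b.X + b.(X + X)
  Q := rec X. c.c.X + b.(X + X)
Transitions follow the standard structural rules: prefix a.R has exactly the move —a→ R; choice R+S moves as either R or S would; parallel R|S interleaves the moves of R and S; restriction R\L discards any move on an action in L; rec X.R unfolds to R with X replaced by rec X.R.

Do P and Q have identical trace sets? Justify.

trace-distinct — witness ⟨cb⟩

P's transition system — 3 states:
  s0 = rec X. c.b.X + b.(X + X) has moves ··b··> s1, ··c··> s2
  s1 = (rec X. c.b.X + b.(X + X)) + (rec X. c.b.X + b.(X + X)) has moves ··b··> s1, ··c··> s2
  s2 = b.(rec X. c.b.X + b.(X + X)) has moves ··b··> s0
Q's transition system — 3 states:
  t0 = rec X. c.c.X + b.(X + X) has moves ··b··> t1, ··c··> t2
  t1 = (rec X. c.c.X + b.(X + X)) + (rec X. c.c.X + b.(X + X)) has moves ··b··> t1, ··c··> t2
  t2 = c.(rec X. c.c.X + b.(X + X)) has moves ··c··> t0
Trace ⟨cb⟩ through P, begin at {s0}:
  after c @ step 1: {s2}
  after b @ step 2: {s0}
  — P admits the full trace.
Trace ⟨cb⟩ through Q, begin at {t0}:
  after c @ step 1: {t2}
  after b @ step 2: ∅ (Q stuck)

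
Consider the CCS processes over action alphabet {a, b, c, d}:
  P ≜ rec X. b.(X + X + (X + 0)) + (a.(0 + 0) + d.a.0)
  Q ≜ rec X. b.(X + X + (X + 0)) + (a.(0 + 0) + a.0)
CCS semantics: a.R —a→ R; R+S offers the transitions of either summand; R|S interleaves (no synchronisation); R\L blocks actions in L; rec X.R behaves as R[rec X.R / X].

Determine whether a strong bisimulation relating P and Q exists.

not bisimilar

LTS(P): 5 reachable states
  m0 = rec X. b.(X + X + (X + 0)) + (a.(0 + 0) + d.a.0) ⊢ =a=> m1, =b=> m2, =d=> m3
  m1 = 0 + 0 ⊢ ·
  m2 = (rec X. b.(X + X + (X + 0)) + (a.(0 + 0) + d.a.0)) + (rec X. b.(X + X + (X + 0)) + (a.(0 + 0) + d.a.0)) + ((rec X. b.(X + X + (X + 0)) + (a.(0 + 0) + d.a.0)) + 0) ⊢ =a=> m1, =b=> m2, =d=> m3
  m3 = a.0 ⊢ =a=> m4
  m4 = 0 ⊢ ·
LTS(Q): 4 reachable states
  n0 = rec X. b.(X + X + (X + 0)) + (a.(0 + 0) + a.0) ⊢ =a=> n1, =a=> n2, =b=> n3
  n1 = 0 ⊢ ·
  n2 = 0 + 0 ⊢ ·
  n3 = (rec X. b.(X + X + (X + 0)) + (a.(0 + 0) + a.0)) + (rec X. b.(X + X + (X + 0)) + (a.(0 + 0) + a.0)) + ((rec X. b.(X + X + (X + 0)) + (a.(0 + 0) + a.0)) + 0) ⊢ =a=> n1, =a=> n2, =b=> n3
Bisimilarity quotient blocks:
  B0 = {m0, m2}
  B1 = {m1, m4, n1, n2}
  B2 = {m3}
  B3 = {n0, n3}
m0 ∈ B0, n0 ∈ B3 → different blocks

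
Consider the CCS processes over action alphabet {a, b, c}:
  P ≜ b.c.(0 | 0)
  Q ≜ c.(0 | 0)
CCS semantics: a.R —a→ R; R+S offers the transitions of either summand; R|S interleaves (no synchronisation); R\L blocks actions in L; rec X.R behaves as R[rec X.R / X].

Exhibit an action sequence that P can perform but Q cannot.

b

LTS(P): 3 reachable states
  s0 = b.c.(0 | 0) | —b→ s1
  s1 = c.(0 | 0) | —c→ s2
  s2 = 0 | 0 | (no moves)
LTS(Q): 2 reachable states
  t0 = c.(0 | 0) | —c→ t1
  t1 = 0 | 0 | (no moves)
Executing b from P (initial set {s0}):
  after b @ step 1: {s1}
  P completes σ.
Executing b from Q (initial set {t0}):
  after b @ step 1: ∅ (Q stuck)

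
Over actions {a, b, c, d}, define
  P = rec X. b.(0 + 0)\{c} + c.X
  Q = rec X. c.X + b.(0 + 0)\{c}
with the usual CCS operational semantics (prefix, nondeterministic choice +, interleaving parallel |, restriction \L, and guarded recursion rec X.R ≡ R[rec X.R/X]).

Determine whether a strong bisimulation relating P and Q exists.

P ~ Q

Reachable graph of P (2 states):
  p0 = rec X. b.(0 + 0)\{c} + c.X :: —b→ p1, —c→ p0
  p1 = (0 + 0)\{c} :: (no moves)
Reachable graph of Q (2 states):
  q0 = rec X. c.X + b.(0 + 0)\{c} :: —b→ q1, —c→ q0
  q1 = (0 + 0)\{c} :: (no moves)
Coarsest stable partition (strong bisimilarity classes):
  B0 = {p0, q0}
  B1 = {p1, q1}
p0 ∈ B0, q0 ∈ B0 → same block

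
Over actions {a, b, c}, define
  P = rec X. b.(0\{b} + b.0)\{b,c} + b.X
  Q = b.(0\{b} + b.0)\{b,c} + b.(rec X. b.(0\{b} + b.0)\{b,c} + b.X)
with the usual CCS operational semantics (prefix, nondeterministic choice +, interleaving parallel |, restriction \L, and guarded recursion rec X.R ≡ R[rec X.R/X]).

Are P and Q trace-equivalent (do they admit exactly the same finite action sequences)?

trace-equivalent

Reachable graph of P (2 states):
  p0 = rec X. b.(0\{b} + b.0)\{b,c} + b.X ⊢ -b-> p0, -b-> p1
  p1 = (0\{b} + b.0)\{b,c} ⊢ stopped
Reachable graph of Q (3 states):
  q0 = b.(0\{b} + b.0)\{b,c} + b.(rec X. b.(0\{b} + b.0)\{b,c} + b.X) ⊢ -b-> q1, -b-> q2
  q1 = (0\{b} + b.0)\{b,c} ⊢ stopped
  q2 = rec X. b.(0\{b} + b.0)\{b,c} + b.X ⊢ -b-> q1, -b-> q2
Partition-refinement fixed point:
  B0 = {p0, q0, q2}
  B1 = {p1, q1}
p0 ∈ B0, q0 ∈ B0 → same block
Bisimilar ⇒ trace-equivalent.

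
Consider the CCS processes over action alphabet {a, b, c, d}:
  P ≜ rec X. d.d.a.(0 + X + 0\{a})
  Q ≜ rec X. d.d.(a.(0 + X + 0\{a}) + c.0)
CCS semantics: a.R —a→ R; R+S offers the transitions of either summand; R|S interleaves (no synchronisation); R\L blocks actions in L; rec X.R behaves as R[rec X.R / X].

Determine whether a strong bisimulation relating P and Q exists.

P ≁ Q

P's transition system — 4 states:
  s0 = rec X. d.d.a.(0 + X + 0\{a}) → =d=> s1
  s1 = d.a.(0 + (rec X. d.d.a.(0 + X + 0\{a})) + 0\{a}) → =d=> s2
  s2 = a.(0 + (rec X. d.d.a.(0 + X + 0\{a})) + 0\{a}) → =a=> s3
  s3 = 0 + (rec X. d.d.a.(0 + X + 0\{a})) + 0\{a} → =d=> s1
Q's transition system — 5 states:
  t0 = rec X. d.d.(a.(0 + X + 0\{a}) + c.0) → =d=> t1
  t1 = d.(a.(0 + (rec X. d.d.(a.(0 + X + 0\{a}) + c.0)) + 0\{a}) + c.0) → =d=> t2
  t2 = a.(0 + (rec X. d.d.(a.(0 + X + 0\{a}) + c.0)) + 0\{a}) + c.0 → =a=> t3, =c=> t4
  t3 = 0 + (rec X. d.d.(a.(0 + X + 0\{a}) + c.0)) + 0\{a} → =d=> t1
  t4 = 0 → stopped
Coarsest stable partition (strong bisimilarity classes):
  B0 = {s0, s3}
  B1 = {s1}
  B2 = {s2}
  B3 = {t0, t3}
  B4 = {t1}
  B5 = {t2}
  B6 = {t4}
s0 ∈ B0, t0 ∈ B3 → different blocks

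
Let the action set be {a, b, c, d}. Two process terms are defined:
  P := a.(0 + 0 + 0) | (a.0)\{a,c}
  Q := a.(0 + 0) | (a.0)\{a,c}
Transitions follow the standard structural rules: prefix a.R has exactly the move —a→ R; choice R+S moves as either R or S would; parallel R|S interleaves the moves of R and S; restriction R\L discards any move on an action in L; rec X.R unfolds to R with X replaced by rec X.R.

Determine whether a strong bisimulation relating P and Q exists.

bisimilar

P's transition system — 2 states:
  s0 = a.(0 + 0 + 0) | (a.0)\{a,c} :: =a=> s1
  s1 = (0 + 0 + 0) | (a.0)\{a,c} :: ∅
Q's transition system — 2 states:
  t0 = a.(0 + 0) | (a.0)\{a,c} :: =a=> t1
  t1 = (0 + 0) | (a.0)\{a,c} :: ∅
Partition-refinement fixed point:
  B0 = {s0, t0}
  B1 = {s1, t1}
s0 ∈ B0, t0 ∈ B0 → same block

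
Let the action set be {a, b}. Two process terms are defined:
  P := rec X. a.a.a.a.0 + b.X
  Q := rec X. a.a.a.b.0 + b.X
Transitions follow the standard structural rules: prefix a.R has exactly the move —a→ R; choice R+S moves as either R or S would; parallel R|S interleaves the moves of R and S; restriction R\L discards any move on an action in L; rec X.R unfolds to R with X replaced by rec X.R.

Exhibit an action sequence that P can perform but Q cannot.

aaaa

LTS(P): 5 reachable states
  p0 = rec X. a.a.a.a.0 + b.X ⊢ ··a··> p1, ··b··> p0
  p1 = a.a.a.0 ⊢ ··a··> p2
  p2 = a.a.0 ⊢ ··a··> p3
  p3 = a.0 ⊢ ··a··> p4
  p4 = 0 ⊢ deadlocked
LTS(Q): 5 reachable states
  q0 = rec X. a.a.a.b.0 + b.X ⊢ ··a··> q1, ··b··> q0
  q1 = a.a.b.0 ⊢ ··a··> q2
  q2 = a.b.0 ⊢ ··a··> q3
  q3 = b.0 ⊢ ··b··> q4
  q4 = 0 ⊢ deadlocked
Trace ⟨aaaa⟩ through P, begin at {p0}:
  [1] a ⇒ {p1}
  [2] a ⇒ {p2}
  [3] a ⇒ {p3}
  [4] a ⇒ {p4}
  P completes σ.
Trace ⟨aaaa⟩ through Q, begin at {q0}:
  [1] a ⇒ {q1}
  [2] a ⇒ {q2}
  [3] a ⇒ {q3}
  [4] a ⇒ no successor for Q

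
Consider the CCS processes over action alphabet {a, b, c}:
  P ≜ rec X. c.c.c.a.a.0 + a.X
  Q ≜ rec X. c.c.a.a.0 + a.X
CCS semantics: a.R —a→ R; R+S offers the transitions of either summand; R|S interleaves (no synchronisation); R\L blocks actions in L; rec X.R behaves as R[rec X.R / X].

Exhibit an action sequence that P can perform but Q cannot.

Reachable graph of P (6 states):
  s0 = rec X. c.c.c.a.a.0 + a.X ⊢ --a--▸ s0, --c--▸ s1
  s1 = c.c.a.a.0 ⊢ --c--▸ s2
  s2 = c.a.a.0 ⊢ --c--▸ s3
  s3 = a.a.0 ⊢ --a--▸ s4
  s4 = a.0 ⊢ --a--▸ s5
  s5 = 0 ⊢ deadlocked
Reachable graph of Q (5 states):
  t0 = rec X. c.c.a.a.0 + a.X ⊢ --a--▸ t0, --c--▸ t1
  t1 = c.a.a.0 ⊢ --c--▸ t2
  t2 = a.a.0 ⊢ --a--▸ t3
  t3 = a.0 ⊢ --a--▸ t4
  t4 = 0 ⊢ deadlocked
Trace ⟨ccc⟩ through P, begin at {s0}:
  step 1 (c): {s1}
  step 2 (c): {s2}
  step 3 (c): {s3}
  ✓ P
Trace ⟨ccc⟩ through Q, begin at {t0}:
  step 1 (c): {t1}
  step 2 (c): {t2}
  step 3 (c): no successor for Q

ccc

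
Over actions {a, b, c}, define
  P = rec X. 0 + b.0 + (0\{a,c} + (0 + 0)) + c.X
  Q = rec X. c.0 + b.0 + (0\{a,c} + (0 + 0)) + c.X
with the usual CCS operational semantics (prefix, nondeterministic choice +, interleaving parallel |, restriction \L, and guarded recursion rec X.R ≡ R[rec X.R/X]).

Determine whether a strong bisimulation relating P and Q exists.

Reachable graph of P (2 states):
  u0 = rec X. 0 + b.0 + (0\{a,c} + (0 + 0)) + c.X → ··b··> u1, ··c··> u0
  u1 = 0 → stopped
Reachable graph of Q (2 states):
  v0 = rec X. c.0 + b.0 + (0\{a,c} + (0 + 0)) + c.X → ··b··> v1, ··c··> v0, ··c··> v1
  v1 = 0 → stopped
Coarsest stable partition (strong bisimilarity classes):
  B0 = {u0}
  B1 = {u1, v1}
  B2 = {v0}
u0 ∈ B0, v0 ∈ B2 → different blocks

P ≁ Q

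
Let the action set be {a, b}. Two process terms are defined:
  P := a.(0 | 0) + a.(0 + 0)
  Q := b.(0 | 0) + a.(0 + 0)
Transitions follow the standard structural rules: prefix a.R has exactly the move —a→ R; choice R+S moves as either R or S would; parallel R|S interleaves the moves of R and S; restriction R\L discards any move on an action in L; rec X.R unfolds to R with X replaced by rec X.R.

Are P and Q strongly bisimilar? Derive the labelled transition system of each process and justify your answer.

not bisimilar

LTS(P): 3 reachable states
  u0 = a.(0 | 0) + a.(0 + 0) → --a--▸ u1, --a--▸ u2
  u1 = 0 + 0 → stopped
  u2 = 0 | 0 → stopped
LTS(Q): 3 reachable states
  v0 = b.(0 | 0) + a.(0 + 0) → --a--▸ v1, --b--▸ v2
  v1 = 0 + 0 → stopped
  v2 = 0 | 0 → stopped
Coarsest stable partition (strong bisimilarity classes):
  B0 = {u0}
  B1 = {u1, u2, v1, v2}
  B2 = {v0}
u0 ∈ B0, v0 ∈ B2 → different blocks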